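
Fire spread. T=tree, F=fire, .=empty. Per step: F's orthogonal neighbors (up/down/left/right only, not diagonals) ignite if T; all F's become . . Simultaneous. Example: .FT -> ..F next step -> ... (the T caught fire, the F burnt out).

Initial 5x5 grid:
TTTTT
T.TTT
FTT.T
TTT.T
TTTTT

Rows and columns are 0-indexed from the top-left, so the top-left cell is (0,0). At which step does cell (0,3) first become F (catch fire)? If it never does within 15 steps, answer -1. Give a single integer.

Step 1: cell (0,3)='T' (+3 fires, +1 burnt)
Step 2: cell (0,3)='T' (+4 fires, +3 burnt)
Step 3: cell (0,3)='T' (+4 fires, +4 burnt)
Step 4: cell (0,3)='T' (+3 fires, +4 burnt)
Step 5: cell (0,3)='F' (+3 fires, +3 burnt)
  -> target ignites at step 5
Step 6: cell (0,3)='.' (+3 fires, +3 burnt)
Step 7: cell (0,3)='.' (+1 fires, +3 burnt)
Step 8: cell (0,3)='.' (+0 fires, +1 burnt)
  fire out at step 8

5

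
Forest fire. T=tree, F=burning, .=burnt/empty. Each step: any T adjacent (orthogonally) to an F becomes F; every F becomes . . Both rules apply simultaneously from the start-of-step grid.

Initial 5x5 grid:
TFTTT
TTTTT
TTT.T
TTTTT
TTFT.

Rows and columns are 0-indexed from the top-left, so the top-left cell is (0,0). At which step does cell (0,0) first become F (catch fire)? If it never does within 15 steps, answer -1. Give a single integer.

Step 1: cell (0,0)='F' (+6 fires, +2 burnt)
  -> target ignites at step 1
Step 2: cell (0,0)='.' (+8 fires, +6 burnt)
Step 3: cell (0,0)='.' (+5 fires, +8 burnt)
Step 4: cell (0,0)='.' (+2 fires, +5 burnt)
Step 5: cell (0,0)='.' (+0 fires, +2 burnt)
  fire out at step 5

1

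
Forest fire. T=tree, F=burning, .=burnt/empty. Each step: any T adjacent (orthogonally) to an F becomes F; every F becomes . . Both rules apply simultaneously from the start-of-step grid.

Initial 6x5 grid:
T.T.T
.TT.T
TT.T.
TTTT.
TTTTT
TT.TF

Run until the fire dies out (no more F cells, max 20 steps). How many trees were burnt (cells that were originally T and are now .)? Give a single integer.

Answer: 18

Derivation:
Step 1: +2 fires, +1 burnt (F count now 2)
Step 2: +1 fires, +2 burnt (F count now 1)
Step 3: +2 fires, +1 burnt (F count now 2)
Step 4: +3 fires, +2 burnt (F count now 3)
Step 5: +3 fires, +3 burnt (F count now 3)
Step 6: +3 fires, +3 burnt (F count now 3)
Step 7: +2 fires, +3 burnt (F count now 2)
Step 8: +1 fires, +2 burnt (F count now 1)
Step 9: +1 fires, +1 burnt (F count now 1)
Step 10: +0 fires, +1 burnt (F count now 0)
Fire out after step 10
Initially T: 21, now '.': 27
Total burnt (originally-T cells now '.'): 18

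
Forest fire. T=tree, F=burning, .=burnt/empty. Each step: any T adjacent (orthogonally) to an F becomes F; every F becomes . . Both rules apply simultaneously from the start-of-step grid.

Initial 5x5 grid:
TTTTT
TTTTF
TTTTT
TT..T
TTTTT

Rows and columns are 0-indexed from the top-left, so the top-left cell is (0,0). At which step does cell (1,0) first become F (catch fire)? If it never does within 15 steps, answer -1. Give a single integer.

Step 1: cell (1,0)='T' (+3 fires, +1 burnt)
Step 2: cell (1,0)='T' (+4 fires, +3 burnt)
Step 3: cell (1,0)='T' (+4 fires, +4 burnt)
Step 4: cell (1,0)='F' (+4 fires, +4 burnt)
  -> target ignites at step 4
Step 5: cell (1,0)='.' (+4 fires, +4 burnt)
Step 6: cell (1,0)='.' (+2 fires, +4 burnt)
Step 7: cell (1,0)='.' (+1 fires, +2 burnt)
Step 8: cell (1,0)='.' (+0 fires, +1 burnt)
  fire out at step 8

4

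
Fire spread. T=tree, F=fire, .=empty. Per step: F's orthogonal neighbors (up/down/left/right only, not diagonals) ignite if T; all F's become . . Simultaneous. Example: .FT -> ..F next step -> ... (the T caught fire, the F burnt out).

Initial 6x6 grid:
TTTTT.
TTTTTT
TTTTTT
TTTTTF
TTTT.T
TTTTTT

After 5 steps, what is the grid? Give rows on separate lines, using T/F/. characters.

Step 1: 3 trees catch fire, 1 burn out
  TTTTT.
  TTTTTT
  TTTTTF
  TTTTF.
  TTTT.F
  TTTTTT
Step 2: 4 trees catch fire, 3 burn out
  TTTTT.
  TTTTTF
  TTTTF.
  TTTF..
  TTTT..
  TTTTTF
Step 3: 5 trees catch fire, 4 burn out
  TTTTT.
  TTTTF.
  TTTF..
  TTF...
  TTTF..
  TTTTF.
Step 4: 6 trees catch fire, 5 burn out
  TTTTF.
  TTTF..
  TTF...
  TF....
  TTF...
  TTTF..
Step 5: 6 trees catch fire, 6 burn out
  TTTF..
  TTF...
  TF....
  F.....
  TF....
  TTF...

TTTF..
TTF...
TF....
F.....
TF....
TTF...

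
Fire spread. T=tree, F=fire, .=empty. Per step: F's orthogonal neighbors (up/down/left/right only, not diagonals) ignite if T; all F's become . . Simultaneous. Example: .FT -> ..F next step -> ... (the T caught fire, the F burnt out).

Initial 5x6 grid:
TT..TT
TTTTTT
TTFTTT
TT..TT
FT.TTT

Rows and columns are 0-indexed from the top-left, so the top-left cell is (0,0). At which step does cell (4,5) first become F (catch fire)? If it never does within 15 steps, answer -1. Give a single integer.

Step 1: cell (4,5)='T' (+5 fires, +2 burnt)
Step 2: cell (4,5)='T' (+5 fires, +5 burnt)
Step 3: cell (4,5)='T' (+5 fires, +5 burnt)
Step 4: cell (4,5)='T' (+5 fires, +5 burnt)
Step 5: cell (4,5)='F' (+3 fires, +5 burnt)
  -> target ignites at step 5
Step 6: cell (4,5)='.' (+0 fires, +3 burnt)
  fire out at step 6

5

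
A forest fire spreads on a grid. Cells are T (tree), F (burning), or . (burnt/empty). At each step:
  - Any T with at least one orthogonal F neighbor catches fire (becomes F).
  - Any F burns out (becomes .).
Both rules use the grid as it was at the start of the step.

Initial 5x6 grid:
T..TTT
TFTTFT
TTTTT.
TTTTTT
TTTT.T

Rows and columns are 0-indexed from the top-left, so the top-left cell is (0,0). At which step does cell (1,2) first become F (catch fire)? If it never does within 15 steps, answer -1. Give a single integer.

Step 1: cell (1,2)='F' (+7 fires, +2 burnt)
  -> target ignites at step 1
Step 2: cell (1,2)='.' (+8 fires, +7 burnt)
Step 3: cell (1,2)='.' (+5 fires, +8 burnt)
Step 4: cell (1,2)='.' (+4 fires, +5 burnt)
Step 5: cell (1,2)='.' (+0 fires, +4 burnt)
  fire out at step 5

1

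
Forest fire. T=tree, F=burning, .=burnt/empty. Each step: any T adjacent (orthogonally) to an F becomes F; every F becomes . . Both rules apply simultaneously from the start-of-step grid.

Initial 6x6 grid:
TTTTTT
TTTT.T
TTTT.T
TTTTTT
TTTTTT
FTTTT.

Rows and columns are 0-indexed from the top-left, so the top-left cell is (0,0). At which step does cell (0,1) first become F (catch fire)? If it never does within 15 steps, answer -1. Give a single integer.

Step 1: cell (0,1)='T' (+2 fires, +1 burnt)
Step 2: cell (0,1)='T' (+3 fires, +2 burnt)
Step 3: cell (0,1)='T' (+4 fires, +3 burnt)
Step 4: cell (0,1)='T' (+5 fires, +4 burnt)
Step 5: cell (0,1)='T' (+5 fires, +5 burnt)
Step 6: cell (0,1)='F' (+5 fires, +5 burnt)
  -> target ignites at step 6
Step 7: cell (0,1)='.' (+3 fires, +5 burnt)
Step 8: cell (0,1)='.' (+2 fires, +3 burnt)
Step 9: cell (0,1)='.' (+2 fires, +2 burnt)
Step 10: cell (0,1)='.' (+1 fires, +2 burnt)
Step 11: cell (0,1)='.' (+0 fires, +1 burnt)
  fire out at step 11

6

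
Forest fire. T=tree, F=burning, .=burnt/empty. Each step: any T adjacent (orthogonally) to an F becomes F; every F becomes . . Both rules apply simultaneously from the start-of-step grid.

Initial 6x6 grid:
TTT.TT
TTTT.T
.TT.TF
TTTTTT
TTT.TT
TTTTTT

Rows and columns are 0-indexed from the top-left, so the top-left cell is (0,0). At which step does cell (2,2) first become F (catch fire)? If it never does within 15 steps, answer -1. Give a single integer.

Step 1: cell (2,2)='T' (+3 fires, +1 burnt)
Step 2: cell (2,2)='T' (+3 fires, +3 burnt)
Step 3: cell (2,2)='T' (+4 fires, +3 burnt)
Step 4: cell (2,2)='T' (+2 fires, +4 burnt)
Step 5: cell (2,2)='F' (+4 fires, +2 burnt)
  -> target ignites at step 5
Step 6: cell (2,2)='.' (+5 fires, +4 burnt)
Step 7: cell (2,2)='.' (+5 fires, +5 burnt)
Step 8: cell (2,2)='.' (+3 fires, +5 burnt)
Step 9: cell (2,2)='.' (+1 fires, +3 burnt)
Step 10: cell (2,2)='.' (+0 fires, +1 burnt)
  fire out at step 10

5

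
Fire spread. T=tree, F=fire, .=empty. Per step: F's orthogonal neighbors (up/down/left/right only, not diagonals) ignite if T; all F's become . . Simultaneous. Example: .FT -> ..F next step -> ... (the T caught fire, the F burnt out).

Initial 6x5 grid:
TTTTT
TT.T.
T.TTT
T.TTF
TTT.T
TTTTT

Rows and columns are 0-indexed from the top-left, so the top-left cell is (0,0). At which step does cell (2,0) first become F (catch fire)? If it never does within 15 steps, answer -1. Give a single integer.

Step 1: cell (2,0)='T' (+3 fires, +1 burnt)
Step 2: cell (2,0)='T' (+3 fires, +3 burnt)
Step 3: cell (2,0)='T' (+4 fires, +3 burnt)
Step 4: cell (2,0)='T' (+3 fires, +4 burnt)
Step 5: cell (2,0)='T' (+4 fires, +3 burnt)
Step 6: cell (2,0)='T' (+3 fires, +4 burnt)
Step 7: cell (2,0)='F' (+3 fires, +3 burnt)
  -> target ignites at step 7
Step 8: cell (2,0)='.' (+1 fires, +3 burnt)
Step 9: cell (2,0)='.' (+0 fires, +1 burnt)
  fire out at step 9

7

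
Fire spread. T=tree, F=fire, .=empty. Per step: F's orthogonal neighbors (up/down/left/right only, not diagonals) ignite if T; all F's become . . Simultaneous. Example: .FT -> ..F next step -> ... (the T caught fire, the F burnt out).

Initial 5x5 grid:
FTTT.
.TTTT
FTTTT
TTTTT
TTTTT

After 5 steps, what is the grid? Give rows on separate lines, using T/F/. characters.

Step 1: 3 trees catch fire, 2 burn out
  .FTT.
  .TTTT
  .FTTT
  FTTTT
  TTTTT
Step 2: 5 trees catch fire, 3 burn out
  ..FT.
  .FTTT
  ..FTT
  .FTTT
  FTTTT
Step 3: 5 trees catch fire, 5 burn out
  ...F.
  ..FTT
  ...FT
  ..FTT
  .FTTT
Step 4: 4 trees catch fire, 5 burn out
  .....
  ...FT
  ....F
  ...FT
  ..FTT
Step 5: 3 trees catch fire, 4 burn out
  .....
  ....F
  .....
  ....F
  ...FT

.....
....F
.....
....F
...FT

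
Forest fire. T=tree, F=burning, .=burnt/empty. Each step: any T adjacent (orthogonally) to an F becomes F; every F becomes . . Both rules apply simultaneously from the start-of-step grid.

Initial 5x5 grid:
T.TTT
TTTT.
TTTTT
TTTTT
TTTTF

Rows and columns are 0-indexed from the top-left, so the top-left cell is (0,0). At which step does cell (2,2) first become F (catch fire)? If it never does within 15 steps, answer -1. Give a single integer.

Step 1: cell (2,2)='T' (+2 fires, +1 burnt)
Step 2: cell (2,2)='T' (+3 fires, +2 burnt)
Step 3: cell (2,2)='T' (+3 fires, +3 burnt)
Step 4: cell (2,2)='F' (+4 fires, +3 burnt)
  -> target ignites at step 4
Step 5: cell (2,2)='.' (+4 fires, +4 burnt)
Step 6: cell (2,2)='.' (+4 fires, +4 burnt)
Step 7: cell (2,2)='.' (+1 fires, +4 burnt)
Step 8: cell (2,2)='.' (+1 fires, +1 burnt)
Step 9: cell (2,2)='.' (+0 fires, +1 burnt)
  fire out at step 9

4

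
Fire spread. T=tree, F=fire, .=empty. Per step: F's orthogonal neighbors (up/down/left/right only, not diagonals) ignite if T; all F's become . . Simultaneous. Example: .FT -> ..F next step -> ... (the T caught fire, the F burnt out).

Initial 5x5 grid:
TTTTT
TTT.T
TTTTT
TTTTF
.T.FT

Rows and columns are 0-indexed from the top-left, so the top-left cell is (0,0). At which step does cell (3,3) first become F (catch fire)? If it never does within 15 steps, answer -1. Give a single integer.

Step 1: cell (3,3)='F' (+3 fires, +2 burnt)
  -> target ignites at step 1
Step 2: cell (3,3)='.' (+3 fires, +3 burnt)
Step 3: cell (3,3)='.' (+3 fires, +3 burnt)
Step 4: cell (3,3)='.' (+5 fires, +3 burnt)
Step 5: cell (3,3)='.' (+3 fires, +5 burnt)
Step 6: cell (3,3)='.' (+2 fires, +3 burnt)
Step 7: cell (3,3)='.' (+1 fires, +2 burnt)
Step 8: cell (3,3)='.' (+0 fires, +1 burnt)
  fire out at step 8

1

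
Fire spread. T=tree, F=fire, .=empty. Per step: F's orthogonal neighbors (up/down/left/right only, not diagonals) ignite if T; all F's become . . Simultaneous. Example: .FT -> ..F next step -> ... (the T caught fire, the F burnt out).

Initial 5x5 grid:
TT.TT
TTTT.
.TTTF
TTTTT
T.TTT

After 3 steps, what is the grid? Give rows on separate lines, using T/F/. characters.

Step 1: 2 trees catch fire, 1 burn out
  TT.TT
  TTTT.
  .TTF.
  TTTTF
  T.TTT
Step 2: 4 trees catch fire, 2 burn out
  TT.TT
  TTTF.
  .TF..
  TTTF.
  T.TTF
Step 3: 5 trees catch fire, 4 burn out
  TT.FT
  TTF..
  .F...
  TTF..
  T.TF.

TT.FT
TTF..
.F...
TTF..
T.TF.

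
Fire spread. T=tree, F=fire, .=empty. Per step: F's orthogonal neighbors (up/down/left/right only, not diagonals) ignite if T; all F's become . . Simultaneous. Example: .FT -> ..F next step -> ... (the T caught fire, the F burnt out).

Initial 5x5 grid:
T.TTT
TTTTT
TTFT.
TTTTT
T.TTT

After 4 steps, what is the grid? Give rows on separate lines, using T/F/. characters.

Step 1: 4 trees catch fire, 1 burn out
  T.TTT
  TTFTT
  TF.F.
  TTFTT
  T.TTT
Step 2: 7 trees catch fire, 4 burn out
  T.FTT
  TF.FT
  F....
  TF.FT
  T.FTT
Step 3: 6 trees catch fire, 7 burn out
  T..FT
  F...F
  .....
  F...F
  T..FT
Step 4: 4 trees catch fire, 6 burn out
  F...F
  .....
  .....
  .....
  F...F

F...F
.....
.....
.....
F...F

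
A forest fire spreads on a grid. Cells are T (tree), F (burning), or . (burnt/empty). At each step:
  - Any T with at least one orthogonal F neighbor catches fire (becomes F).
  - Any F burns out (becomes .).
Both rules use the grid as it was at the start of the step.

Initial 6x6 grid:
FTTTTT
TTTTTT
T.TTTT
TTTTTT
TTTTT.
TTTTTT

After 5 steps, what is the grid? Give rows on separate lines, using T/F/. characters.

Step 1: 2 trees catch fire, 1 burn out
  .FTTTT
  FTTTTT
  T.TTTT
  TTTTTT
  TTTTT.
  TTTTTT
Step 2: 3 trees catch fire, 2 burn out
  ..FTTT
  .FTTTT
  F.TTTT
  TTTTTT
  TTTTT.
  TTTTTT
Step 3: 3 trees catch fire, 3 burn out
  ...FTT
  ..FTTT
  ..TTTT
  FTTTTT
  TTTTT.
  TTTTTT
Step 4: 5 trees catch fire, 3 burn out
  ....FT
  ...FTT
  ..FTTT
  .FTTTT
  FTTTT.
  TTTTTT
Step 5: 6 trees catch fire, 5 burn out
  .....F
  ....FT
  ...FTT
  ..FTTT
  .FTTT.
  FTTTTT

.....F
....FT
...FTT
..FTTT
.FTTT.
FTTTTT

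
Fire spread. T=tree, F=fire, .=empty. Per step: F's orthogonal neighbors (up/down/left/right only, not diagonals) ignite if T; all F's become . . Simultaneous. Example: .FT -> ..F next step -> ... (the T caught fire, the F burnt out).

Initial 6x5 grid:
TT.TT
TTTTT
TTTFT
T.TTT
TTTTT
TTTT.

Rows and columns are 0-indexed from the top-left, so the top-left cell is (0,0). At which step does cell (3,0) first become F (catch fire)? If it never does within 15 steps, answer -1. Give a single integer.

Step 1: cell (3,0)='T' (+4 fires, +1 burnt)
Step 2: cell (3,0)='T' (+7 fires, +4 burnt)
Step 3: cell (3,0)='T' (+6 fires, +7 burnt)
Step 4: cell (3,0)='F' (+5 fires, +6 burnt)
  -> target ignites at step 4
Step 5: cell (3,0)='.' (+3 fires, +5 burnt)
Step 6: cell (3,0)='.' (+1 fires, +3 burnt)
Step 7: cell (3,0)='.' (+0 fires, +1 burnt)
  fire out at step 7

4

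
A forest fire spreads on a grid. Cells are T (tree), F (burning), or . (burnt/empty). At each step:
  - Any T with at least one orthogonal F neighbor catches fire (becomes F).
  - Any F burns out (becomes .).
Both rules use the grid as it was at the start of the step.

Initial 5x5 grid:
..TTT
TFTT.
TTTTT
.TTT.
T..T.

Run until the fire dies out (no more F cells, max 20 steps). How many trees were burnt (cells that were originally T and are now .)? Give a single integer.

Step 1: +3 fires, +1 burnt (F count now 3)
Step 2: +5 fires, +3 burnt (F count now 5)
Step 3: +3 fires, +5 burnt (F count now 3)
Step 4: +3 fires, +3 burnt (F count now 3)
Step 5: +1 fires, +3 burnt (F count now 1)
Step 6: +0 fires, +1 burnt (F count now 0)
Fire out after step 6
Initially T: 16, now '.': 24
Total burnt (originally-T cells now '.'): 15

Answer: 15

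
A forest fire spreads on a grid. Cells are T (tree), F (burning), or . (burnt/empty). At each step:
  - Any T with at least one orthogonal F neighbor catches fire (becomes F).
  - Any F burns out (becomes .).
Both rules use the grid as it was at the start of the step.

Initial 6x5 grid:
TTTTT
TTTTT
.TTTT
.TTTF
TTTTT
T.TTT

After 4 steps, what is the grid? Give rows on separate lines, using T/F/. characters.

Step 1: 3 trees catch fire, 1 burn out
  TTTTT
  TTTTT
  .TTTF
  .TTF.
  TTTTF
  T.TTT
Step 2: 5 trees catch fire, 3 burn out
  TTTTT
  TTTTF
  .TTF.
  .TF..
  TTTF.
  T.TTF
Step 3: 6 trees catch fire, 5 burn out
  TTTTF
  TTTF.
  .TF..
  .F...
  TTF..
  T.TF.
Step 4: 5 trees catch fire, 6 burn out
  TTTF.
  TTF..
  .F...
  .....
  TF...
  T.F..

TTTF.
TTF..
.F...
.....
TF...
T.F..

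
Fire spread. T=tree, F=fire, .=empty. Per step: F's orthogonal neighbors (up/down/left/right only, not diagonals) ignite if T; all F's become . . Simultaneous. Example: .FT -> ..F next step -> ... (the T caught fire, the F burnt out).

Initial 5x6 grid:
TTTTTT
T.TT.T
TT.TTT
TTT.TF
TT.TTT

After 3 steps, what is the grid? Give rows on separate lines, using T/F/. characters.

Step 1: 3 trees catch fire, 1 burn out
  TTTTTT
  T.TT.T
  TT.TTF
  TTT.F.
  TT.TTF
Step 2: 3 trees catch fire, 3 burn out
  TTTTTT
  T.TT.F
  TT.TF.
  TTT...
  TT.TF.
Step 3: 3 trees catch fire, 3 burn out
  TTTTTF
  T.TT..
  TT.F..
  TTT...
  TT.F..

TTTTTF
T.TT..
TT.F..
TTT...
TT.F..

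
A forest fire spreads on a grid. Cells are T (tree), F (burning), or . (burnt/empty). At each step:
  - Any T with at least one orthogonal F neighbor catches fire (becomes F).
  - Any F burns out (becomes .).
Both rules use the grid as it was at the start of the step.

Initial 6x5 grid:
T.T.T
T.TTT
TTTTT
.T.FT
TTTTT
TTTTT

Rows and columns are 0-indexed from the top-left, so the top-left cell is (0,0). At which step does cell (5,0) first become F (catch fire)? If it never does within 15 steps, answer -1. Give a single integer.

Step 1: cell (5,0)='T' (+3 fires, +1 burnt)
Step 2: cell (5,0)='T' (+6 fires, +3 burnt)
Step 3: cell (5,0)='T' (+6 fires, +6 burnt)
Step 4: cell (5,0)='T' (+6 fires, +6 burnt)
Step 5: cell (5,0)='F' (+2 fires, +6 burnt)
  -> target ignites at step 5
Step 6: cell (5,0)='.' (+1 fires, +2 burnt)
Step 7: cell (5,0)='.' (+0 fires, +1 burnt)
  fire out at step 7

5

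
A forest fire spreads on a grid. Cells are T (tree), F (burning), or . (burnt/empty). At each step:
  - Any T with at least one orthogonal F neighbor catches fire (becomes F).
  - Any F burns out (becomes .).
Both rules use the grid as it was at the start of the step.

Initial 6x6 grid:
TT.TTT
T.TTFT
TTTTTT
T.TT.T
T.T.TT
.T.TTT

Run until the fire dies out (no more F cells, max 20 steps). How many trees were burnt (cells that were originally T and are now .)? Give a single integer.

Step 1: +4 fires, +1 burnt (F count now 4)
Step 2: +5 fires, +4 burnt (F count now 5)
Step 3: +3 fires, +5 burnt (F count now 3)
Step 4: +3 fires, +3 burnt (F count now 3)
Step 5: +4 fires, +3 burnt (F count now 4)
Step 6: +3 fires, +4 burnt (F count now 3)
Step 7: +3 fires, +3 burnt (F count now 3)
Step 8: +1 fires, +3 burnt (F count now 1)
Step 9: +0 fires, +1 burnt (F count now 0)
Fire out after step 9
Initially T: 27, now '.': 35
Total burnt (originally-T cells now '.'): 26

Answer: 26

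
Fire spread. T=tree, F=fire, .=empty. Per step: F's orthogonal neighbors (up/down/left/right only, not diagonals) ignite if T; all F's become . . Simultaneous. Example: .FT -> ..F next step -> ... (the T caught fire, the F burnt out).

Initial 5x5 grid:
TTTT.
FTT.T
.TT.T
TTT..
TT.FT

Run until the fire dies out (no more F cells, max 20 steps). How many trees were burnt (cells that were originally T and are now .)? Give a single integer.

Answer: 14

Derivation:
Step 1: +3 fires, +2 burnt (F count now 3)
Step 2: +3 fires, +3 burnt (F count now 3)
Step 3: +3 fires, +3 burnt (F count now 3)
Step 4: +4 fires, +3 burnt (F count now 4)
Step 5: +1 fires, +4 burnt (F count now 1)
Step 6: +0 fires, +1 burnt (F count now 0)
Fire out after step 6
Initially T: 16, now '.': 23
Total burnt (originally-T cells now '.'): 14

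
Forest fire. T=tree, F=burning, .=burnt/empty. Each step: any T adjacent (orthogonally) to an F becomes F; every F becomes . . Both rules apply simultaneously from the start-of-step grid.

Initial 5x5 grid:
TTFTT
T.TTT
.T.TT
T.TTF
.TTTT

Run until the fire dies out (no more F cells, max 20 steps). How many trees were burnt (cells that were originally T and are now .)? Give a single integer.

Step 1: +6 fires, +2 burnt (F count now 6)
Step 2: +7 fires, +6 burnt (F count now 7)
Step 3: +2 fires, +7 burnt (F count now 2)
Step 4: +1 fires, +2 burnt (F count now 1)
Step 5: +0 fires, +1 burnt (F count now 0)
Fire out after step 5
Initially T: 18, now '.': 23
Total burnt (originally-T cells now '.'): 16

Answer: 16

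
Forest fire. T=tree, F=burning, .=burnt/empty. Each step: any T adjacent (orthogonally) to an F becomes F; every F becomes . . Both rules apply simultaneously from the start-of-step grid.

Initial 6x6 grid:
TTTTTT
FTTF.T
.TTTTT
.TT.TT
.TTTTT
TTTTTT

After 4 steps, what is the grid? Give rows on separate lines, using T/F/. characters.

Step 1: 5 trees catch fire, 2 burn out
  FTTFTT
  .FF..T
  .TTFTT
  .TT.TT
  .TTTTT
  TTTTTT
Step 2: 6 trees catch fire, 5 burn out
  .FF.FT
  .....T
  .FF.FT
  .TT.TT
  .TTTTT
  TTTTTT
Step 3: 5 trees catch fire, 6 burn out
  .....F
  .....T
  .....F
  .FF.FT
  .TTTTT
  TTTTTT
Step 4: 5 trees catch fire, 5 burn out
  ......
  .....F
  ......
  .....F
  .FFTFT
  TTTTTT

......
.....F
......
.....F
.FFTFT
TTTTTT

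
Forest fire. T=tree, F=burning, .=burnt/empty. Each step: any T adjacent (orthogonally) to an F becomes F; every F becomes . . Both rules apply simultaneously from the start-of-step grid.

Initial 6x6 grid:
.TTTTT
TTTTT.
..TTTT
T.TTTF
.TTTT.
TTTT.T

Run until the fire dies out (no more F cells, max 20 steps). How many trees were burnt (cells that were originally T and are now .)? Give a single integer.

Answer: 25

Derivation:
Step 1: +2 fires, +1 burnt (F count now 2)
Step 2: +3 fires, +2 burnt (F count now 3)
Step 3: +4 fires, +3 burnt (F count now 4)
Step 4: +5 fires, +4 burnt (F count now 5)
Step 5: +5 fires, +5 burnt (F count now 5)
Step 6: +3 fires, +5 burnt (F count now 3)
Step 7: +3 fires, +3 burnt (F count now 3)
Step 8: +0 fires, +3 burnt (F count now 0)
Fire out after step 8
Initially T: 27, now '.': 34
Total burnt (originally-T cells now '.'): 25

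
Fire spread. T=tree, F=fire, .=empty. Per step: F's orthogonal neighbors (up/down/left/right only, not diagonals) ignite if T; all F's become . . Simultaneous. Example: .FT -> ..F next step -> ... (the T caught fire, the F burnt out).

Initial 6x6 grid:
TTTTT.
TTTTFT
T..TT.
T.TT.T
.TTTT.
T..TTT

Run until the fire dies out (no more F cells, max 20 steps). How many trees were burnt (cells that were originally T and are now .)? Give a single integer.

Answer: 23

Derivation:
Step 1: +4 fires, +1 burnt (F count now 4)
Step 2: +3 fires, +4 burnt (F count now 3)
Step 3: +3 fires, +3 burnt (F count now 3)
Step 4: +4 fires, +3 burnt (F count now 4)
Step 5: +5 fires, +4 burnt (F count now 5)
Step 6: +3 fires, +5 burnt (F count now 3)
Step 7: +1 fires, +3 burnt (F count now 1)
Step 8: +0 fires, +1 burnt (F count now 0)
Fire out after step 8
Initially T: 25, now '.': 34
Total burnt (originally-T cells now '.'): 23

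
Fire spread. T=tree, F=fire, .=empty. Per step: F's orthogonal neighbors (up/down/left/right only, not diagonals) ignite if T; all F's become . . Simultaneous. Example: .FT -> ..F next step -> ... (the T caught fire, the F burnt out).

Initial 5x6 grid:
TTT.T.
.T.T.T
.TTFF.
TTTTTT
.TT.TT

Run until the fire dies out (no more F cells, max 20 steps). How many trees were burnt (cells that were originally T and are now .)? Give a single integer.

Step 1: +4 fires, +2 burnt (F count now 4)
Step 2: +4 fires, +4 burnt (F count now 4)
Step 3: +4 fires, +4 burnt (F count now 4)
Step 4: +3 fires, +4 burnt (F count now 3)
Step 5: +2 fires, +3 burnt (F count now 2)
Step 6: +0 fires, +2 burnt (F count now 0)
Fire out after step 6
Initially T: 19, now '.': 28
Total burnt (originally-T cells now '.'): 17

Answer: 17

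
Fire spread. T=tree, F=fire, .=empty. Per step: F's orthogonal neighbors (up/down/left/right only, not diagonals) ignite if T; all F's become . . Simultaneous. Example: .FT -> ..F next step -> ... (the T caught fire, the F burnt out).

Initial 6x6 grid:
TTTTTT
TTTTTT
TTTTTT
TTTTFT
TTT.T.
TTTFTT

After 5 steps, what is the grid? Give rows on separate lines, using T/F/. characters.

Step 1: 6 trees catch fire, 2 burn out
  TTTTTT
  TTTTTT
  TTTTFT
  TTTF.F
  TTT.F.
  TTF.FT
Step 2: 7 trees catch fire, 6 burn out
  TTTTTT
  TTTTFT
  TTTF.F
  TTF...
  TTF...
  TF...F
Step 3: 7 trees catch fire, 7 burn out
  TTTTFT
  TTTF.F
  TTF...
  TF....
  TF....
  F.....
Step 4: 6 trees catch fire, 7 burn out
  TTTF.F
  TTF...
  TF....
  F.....
  F.....
  ......
Step 5: 3 trees catch fire, 6 burn out
  TTF...
  TF....
  F.....
  ......
  ......
  ......

TTF...
TF....
F.....
......
......
......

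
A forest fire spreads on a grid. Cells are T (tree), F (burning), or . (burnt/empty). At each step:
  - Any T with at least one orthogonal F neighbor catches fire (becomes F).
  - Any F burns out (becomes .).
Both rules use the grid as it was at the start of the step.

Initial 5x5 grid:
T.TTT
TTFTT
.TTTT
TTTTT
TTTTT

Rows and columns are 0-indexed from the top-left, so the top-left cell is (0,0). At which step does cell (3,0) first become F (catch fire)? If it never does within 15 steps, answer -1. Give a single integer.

Step 1: cell (3,0)='T' (+4 fires, +1 burnt)
Step 2: cell (3,0)='T' (+6 fires, +4 burnt)
Step 3: cell (3,0)='T' (+6 fires, +6 burnt)
Step 4: cell (3,0)='F' (+4 fires, +6 burnt)
  -> target ignites at step 4
Step 5: cell (3,0)='.' (+2 fires, +4 burnt)
Step 6: cell (3,0)='.' (+0 fires, +2 burnt)
  fire out at step 6

4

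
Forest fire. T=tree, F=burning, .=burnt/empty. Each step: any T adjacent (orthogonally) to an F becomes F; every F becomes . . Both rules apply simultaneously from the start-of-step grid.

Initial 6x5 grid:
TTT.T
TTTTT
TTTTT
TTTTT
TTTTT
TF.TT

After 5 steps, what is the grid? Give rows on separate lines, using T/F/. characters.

Step 1: 2 trees catch fire, 1 burn out
  TTT.T
  TTTTT
  TTTTT
  TTTTT
  TFTTT
  F..TT
Step 2: 3 trees catch fire, 2 burn out
  TTT.T
  TTTTT
  TTTTT
  TFTTT
  F.FTT
  ...TT
Step 3: 4 trees catch fire, 3 burn out
  TTT.T
  TTTTT
  TFTTT
  F.FTT
  ...FT
  ...TT
Step 4: 6 trees catch fire, 4 burn out
  TTT.T
  TFTTT
  F.FTT
  ...FT
  ....F
  ...FT
Step 5: 6 trees catch fire, 6 burn out
  TFT.T
  F.FTT
  ...FT
  ....F
  .....
  ....F

TFT.T
F.FTT
...FT
....F
.....
....F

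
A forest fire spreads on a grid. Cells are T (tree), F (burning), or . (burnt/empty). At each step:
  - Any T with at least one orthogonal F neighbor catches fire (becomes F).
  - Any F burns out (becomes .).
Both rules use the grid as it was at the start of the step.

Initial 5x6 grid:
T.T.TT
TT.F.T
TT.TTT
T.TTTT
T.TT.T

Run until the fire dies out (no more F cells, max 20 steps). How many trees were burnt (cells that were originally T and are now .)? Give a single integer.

Answer: 13

Derivation:
Step 1: +1 fires, +1 burnt (F count now 1)
Step 2: +2 fires, +1 burnt (F count now 2)
Step 3: +4 fires, +2 burnt (F count now 4)
Step 4: +3 fires, +4 burnt (F count now 3)
Step 5: +2 fires, +3 burnt (F count now 2)
Step 6: +1 fires, +2 burnt (F count now 1)
Step 7: +0 fires, +1 burnt (F count now 0)
Fire out after step 7
Initially T: 21, now '.': 22
Total burnt (originally-T cells now '.'): 13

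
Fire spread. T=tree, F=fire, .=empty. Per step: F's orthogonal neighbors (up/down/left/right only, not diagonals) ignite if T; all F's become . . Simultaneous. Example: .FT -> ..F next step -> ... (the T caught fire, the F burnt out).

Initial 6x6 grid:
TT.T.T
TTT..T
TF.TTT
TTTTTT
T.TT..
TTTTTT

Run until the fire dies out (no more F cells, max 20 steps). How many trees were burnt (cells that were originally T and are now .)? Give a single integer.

Answer: 26

Derivation:
Step 1: +3 fires, +1 burnt (F count now 3)
Step 2: +5 fires, +3 burnt (F count now 5)
Step 3: +4 fires, +5 burnt (F count now 4)
Step 4: +5 fires, +4 burnt (F count now 5)
Step 5: +4 fires, +5 burnt (F count now 4)
Step 6: +2 fires, +4 burnt (F count now 2)
Step 7: +2 fires, +2 burnt (F count now 2)
Step 8: +1 fires, +2 burnt (F count now 1)
Step 9: +0 fires, +1 burnt (F count now 0)
Fire out after step 9
Initially T: 27, now '.': 35
Total burnt (originally-T cells now '.'): 26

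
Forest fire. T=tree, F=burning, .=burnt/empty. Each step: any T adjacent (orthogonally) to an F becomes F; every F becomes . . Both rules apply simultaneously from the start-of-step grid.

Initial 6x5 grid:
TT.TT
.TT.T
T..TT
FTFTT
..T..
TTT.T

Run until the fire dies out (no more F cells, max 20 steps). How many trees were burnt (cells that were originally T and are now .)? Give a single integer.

Step 1: +4 fires, +2 burnt (F count now 4)
Step 2: +3 fires, +4 burnt (F count now 3)
Step 3: +2 fires, +3 burnt (F count now 2)
Step 4: +2 fires, +2 burnt (F count now 2)
Step 5: +1 fires, +2 burnt (F count now 1)
Step 6: +1 fires, +1 burnt (F count now 1)
Step 7: +0 fires, +1 burnt (F count now 0)
Fire out after step 7
Initially T: 18, now '.': 25
Total burnt (originally-T cells now '.'): 13

Answer: 13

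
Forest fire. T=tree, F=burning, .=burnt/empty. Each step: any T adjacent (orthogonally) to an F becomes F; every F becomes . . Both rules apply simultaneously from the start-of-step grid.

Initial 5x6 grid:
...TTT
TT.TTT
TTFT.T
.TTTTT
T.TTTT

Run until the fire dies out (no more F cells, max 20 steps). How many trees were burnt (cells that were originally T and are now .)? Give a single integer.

Step 1: +3 fires, +1 burnt (F count now 3)
Step 2: +6 fires, +3 burnt (F count now 6)
Step 3: +5 fires, +6 burnt (F count now 5)
Step 4: +4 fires, +5 burnt (F count now 4)
Step 5: +3 fires, +4 burnt (F count now 3)
Step 6: +0 fires, +3 burnt (F count now 0)
Fire out after step 6
Initially T: 22, now '.': 29
Total burnt (originally-T cells now '.'): 21

Answer: 21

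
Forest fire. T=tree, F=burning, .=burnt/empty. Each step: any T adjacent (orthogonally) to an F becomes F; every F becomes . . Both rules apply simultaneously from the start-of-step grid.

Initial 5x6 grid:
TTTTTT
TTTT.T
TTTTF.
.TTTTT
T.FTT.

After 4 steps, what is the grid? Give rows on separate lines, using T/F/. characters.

Step 1: 4 trees catch fire, 2 burn out
  TTTTTT
  TTTT.T
  TTTF..
  .TFTFT
  T..FT.
Step 2: 6 trees catch fire, 4 burn out
  TTTTTT
  TTTF.T
  TTF...
  .F.F.F
  T...F.
Step 3: 3 trees catch fire, 6 burn out
  TTTFTT
  TTF..T
  TF....
  ......
  T.....
Step 4: 4 trees catch fire, 3 burn out
  TTF.FT
  TF...T
  F.....
  ......
  T.....

TTF.FT
TF...T
F.....
......
T.....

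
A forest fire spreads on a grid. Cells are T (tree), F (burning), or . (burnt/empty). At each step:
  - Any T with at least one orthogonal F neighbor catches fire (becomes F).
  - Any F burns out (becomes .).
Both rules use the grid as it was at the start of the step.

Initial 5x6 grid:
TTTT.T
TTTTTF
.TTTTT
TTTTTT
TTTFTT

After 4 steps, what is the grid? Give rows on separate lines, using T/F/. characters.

Step 1: 6 trees catch fire, 2 burn out
  TTTT.F
  TTTTF.
  .TTTTF
  TTTFTT
  TTF.FT
Step 2: 8 trees catch fire, 6 burn out
  TTTT..
  TTTF..
  .TTFF.
  TTF.FF
  TF...F
Step 3: 5 trees catch fire, 8 burn out
  TTTF..
  TTF...
  .TF...
  TF....
  F.....
Step 4: 4 trees catch fire, 5 burn out
  TTF...
  TF....
  .F....
  F.....
  ......

TTF...
TF....
.F....
F.....
......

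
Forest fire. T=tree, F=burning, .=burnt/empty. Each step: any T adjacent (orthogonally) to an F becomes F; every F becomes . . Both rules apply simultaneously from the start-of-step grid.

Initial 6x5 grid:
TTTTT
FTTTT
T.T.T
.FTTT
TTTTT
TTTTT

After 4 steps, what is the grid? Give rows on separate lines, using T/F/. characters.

Step 1: 5 trees catch fire, 2 burn out
  FTTTT
  .FTTT
  F.T.T
  ..FTT
  TFTTT
  TTTTT
Step 2: 7 trees catch fire, 5 burn out
  .FTTT
  ..FTT
  ..F.T
  ...FT
  F.FTT
  TFTTT
Step 3: 6 trees catch fire, 7 burn out
  ..FTT
  ...FT
  ....T
  ....F
  ...FT
  F.FTT
Step 4: 5 trees catch fire, 6 burn out
  ...FT
  ....F
  ....F
  .....
  ....F
  ...FT

...FT
....F
....F
.....
....F
...FT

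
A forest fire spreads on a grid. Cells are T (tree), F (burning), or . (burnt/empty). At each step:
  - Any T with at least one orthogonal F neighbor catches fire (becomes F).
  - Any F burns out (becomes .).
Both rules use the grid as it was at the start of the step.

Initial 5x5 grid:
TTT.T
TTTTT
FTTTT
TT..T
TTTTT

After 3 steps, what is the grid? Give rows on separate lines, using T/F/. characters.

Step 1: 3 trees catch fire, 1 burn out
  TTT.T
  FTTTT
  .FTTT
  FT..T
  TTTTT
Step 2: 5 trees catch fire, 3 burn out
  FTT.T
  .FTTT
  ..FTT
  .F..T
  FTTTT
Step 3: 4 trees catch fire, 5 burn out
  .FT.T
  ..FTT
  ...FT
  ....T
  .FTTT

.FT.T
..FTT
...FT
....T
.FTTT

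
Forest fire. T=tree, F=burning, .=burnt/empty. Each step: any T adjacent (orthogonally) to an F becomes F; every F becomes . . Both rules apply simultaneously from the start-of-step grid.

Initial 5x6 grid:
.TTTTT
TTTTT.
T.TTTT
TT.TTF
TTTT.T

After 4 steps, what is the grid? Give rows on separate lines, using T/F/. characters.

Step 1: 3 trees catch fire, 1 burn out
  .TTTTT
  TTTTT.
  T.TTTF
  TT.TF.
  TTTT.F
Step 2: 2 trees catch fire, 3 burn out
  .TTTTT
  TTTTT.
  T.TTF.
  TT.F..
  TTTT..
Step 3: 3 trees catch fire, 2 burn out
  .TTTTT
  TTTTF.
  T.TF..
  TT....
  TTTF..
Step 4: 4 trees catch fire, 3 burn out
  .TTTFT
  TTTF..
  T.F...
  TT....
  TTF...

.TTTFT
TTTF..
T.F...
TT....
TTF...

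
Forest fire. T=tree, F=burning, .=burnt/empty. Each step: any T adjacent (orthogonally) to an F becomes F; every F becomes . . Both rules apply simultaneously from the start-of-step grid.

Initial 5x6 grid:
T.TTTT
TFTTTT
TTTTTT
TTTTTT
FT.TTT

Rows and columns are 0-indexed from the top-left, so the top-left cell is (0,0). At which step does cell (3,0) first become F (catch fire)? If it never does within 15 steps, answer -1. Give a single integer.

Step 1: cell (3,0)='F' (+5 fires, +2 burnt)
  -> target ignites at step 1
Step 2: cell (3,0)='.' (+6 fires, +5 burnt)
Step 3: cell (3,0)='.' (+4 fires, +6 burnt)
Step 4: cell (3,0)='.' (+4 fires, +4 burnt)
Step 5: cell (3,0)='.' (+4 fires, +4 burnt)
Step 6: cell (3,0)='.' (+2 fires, +4 burnt)
Step 7: cell (3,0)='.' (+1 fires, +2 burnt)
Step 8: cell (3,0)='.' (+0 fires, +1 burnt)
  fire out at step 8

1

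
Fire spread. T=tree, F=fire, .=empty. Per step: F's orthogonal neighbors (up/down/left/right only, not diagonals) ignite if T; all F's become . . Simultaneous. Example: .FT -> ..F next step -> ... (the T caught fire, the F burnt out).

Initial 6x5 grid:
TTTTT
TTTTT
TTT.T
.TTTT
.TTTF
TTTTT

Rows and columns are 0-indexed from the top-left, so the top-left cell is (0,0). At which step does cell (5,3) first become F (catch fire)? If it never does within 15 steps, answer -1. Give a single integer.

Step 1: cell (5,3)='T' (+3 fires, +1 burnt)
Step 2: cell (5,3)='F' (+4 fires, +3 burnt)
  -> target ignites at step 2
Step 3: cell (5,3)='.' (+4 fires, +4 burnt)
Step 4: cell (5,3)='.' (+5 fires, +4 burnt)
Step 5: cell (5,3)='.' (+4 fires, +5 burnt)
Step 6: cell (5,3)='.' (+3 fires, +4 burnt)
Step 7: cell (5,3)='.' (+2 fires, +3 burnt)
Step 8: cell (5,3)='.' (+1 fires, +2 burnt)
Step 9: cell (5,3)='.' (+0 fires, +1 burnt)
  fire out at step 9

2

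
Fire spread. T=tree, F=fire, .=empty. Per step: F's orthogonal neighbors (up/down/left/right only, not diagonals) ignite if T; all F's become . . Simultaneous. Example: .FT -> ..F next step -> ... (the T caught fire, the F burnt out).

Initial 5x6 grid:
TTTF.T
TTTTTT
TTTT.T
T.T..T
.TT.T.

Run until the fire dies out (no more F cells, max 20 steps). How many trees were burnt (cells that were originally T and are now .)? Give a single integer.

Answer: 20

Derivation:
Step 1: +2 fires, +1 burnt (F count now 2)
Step 2: +4 fires, +2 burnt (F count now 4)
Step 3: +4 fires, +4 burnt (F count now 4)
Step 4: +5 fires, +4 burnt (F count now 5)
Step 5: +3 fires, +5 burnt (F count now 3)
Step 6: +2 fires, +3 burnt (F count now 2)
Step 7: +0 fires, +2 burnt (F count now 0)
Fire out after step 7
Initially T: 21, now '.': 29
Total burnt (originally-T cells now '.'): 20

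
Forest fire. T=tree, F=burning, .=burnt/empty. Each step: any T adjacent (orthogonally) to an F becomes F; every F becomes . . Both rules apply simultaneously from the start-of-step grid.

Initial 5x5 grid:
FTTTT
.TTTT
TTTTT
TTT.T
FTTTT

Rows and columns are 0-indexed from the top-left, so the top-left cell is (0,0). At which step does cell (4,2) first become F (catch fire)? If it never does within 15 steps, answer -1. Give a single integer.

Step 1: cell (4,2)='T' (+3 fires, +2 burnt)
Step 2: cell (4,2)='F' (+5 fires, +3 burnt)
  -> target ignites at step 2
Step 3: cell (4,2)='.' (+5 fires, +5 burnt)
Step 4: cell (4,2)='.' (+4 fires, +5 burnt)
Step 5: cell (4,2)='.' (+3 fires, +4 burnt)
Step 6: cell (4,2)='.' (+1 fires, +3 burnt)
Step 7: cell (4,2)='.' (+0 fires, +1 burnt)
  fire out at step 7

2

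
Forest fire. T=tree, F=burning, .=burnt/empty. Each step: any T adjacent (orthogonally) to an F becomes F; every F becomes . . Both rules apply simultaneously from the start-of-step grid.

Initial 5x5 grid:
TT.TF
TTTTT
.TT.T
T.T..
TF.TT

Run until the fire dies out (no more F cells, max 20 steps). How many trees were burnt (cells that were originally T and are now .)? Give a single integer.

Step 1: +3 fires, +2 burnt (F count now 3)
Step 2: +3 fires, +3 burnt (F count now 3)
Step 3: +1 fires, +3 burnt (F count now 1)
Step 4: +2 fires, +1 burnt (F count now 2)
Step 5: +4 fires, +2 burnt (F count now 4)
Step 6: +1 fires, +4 burnt (F count now 1)
Step 7: +0 fires, +1 burnt (F count now 0)
Fire out after step 7
Initially T: 16, now '.': 23
Total burnt (originally-T cells now '.'): 14

Answer: 14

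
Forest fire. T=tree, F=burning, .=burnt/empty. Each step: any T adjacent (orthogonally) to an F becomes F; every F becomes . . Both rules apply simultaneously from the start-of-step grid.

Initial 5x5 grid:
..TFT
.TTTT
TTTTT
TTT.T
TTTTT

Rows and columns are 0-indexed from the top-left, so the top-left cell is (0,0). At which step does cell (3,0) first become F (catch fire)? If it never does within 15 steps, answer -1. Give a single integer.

Step 1: cell (3,0)='T' (+3 fires, +1 burnt)
Step 2: cell (3,0)='T' (+3 fires, +3 burnt)
Step 3: cell (3,0)='T' (+3 fires, +3 burnt)
Step 4: cell (3,0)='T' (+3 fires, +3 burnt)
Step 5: cell (3,0)='T' (+4 fires, +3 burnt)
Step 6: cell (3,0)='F' (+3 fires, +4 burnt)
  -> target ignites at step 6
Step 7: cell (3,0)='.' (+1 fires, +3 burnt)
Step 8: cell (3,0)='.' (+0 fires, +1 burnt)
  fire out at step 8

6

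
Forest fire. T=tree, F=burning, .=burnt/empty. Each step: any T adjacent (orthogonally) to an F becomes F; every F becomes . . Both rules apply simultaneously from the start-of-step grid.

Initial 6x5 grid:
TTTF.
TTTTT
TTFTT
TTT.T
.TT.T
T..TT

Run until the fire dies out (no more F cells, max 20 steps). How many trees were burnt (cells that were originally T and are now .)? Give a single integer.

Answer: 21

Derivation:
Step 1: +6 fires, +2 burnt (F count now 6)
Step 2: +7 fires, +6 burnt (F count now 7)
Step 3: +5 fires, +7 burnt (F count now 5)
Step 4: +1 fires, +5 burnt (F count now 1)
Step 5: +1 fires, +1 burnt (F count now 1)
Step 6: +1 fires, +1 burnt (F count now 1)
Step 7: +0 fires, +1 burnt (F count now 0)
Fire out after step 7
Initially T: 22, now '.': 29
Total burnt (originally-T cells now '.'): 21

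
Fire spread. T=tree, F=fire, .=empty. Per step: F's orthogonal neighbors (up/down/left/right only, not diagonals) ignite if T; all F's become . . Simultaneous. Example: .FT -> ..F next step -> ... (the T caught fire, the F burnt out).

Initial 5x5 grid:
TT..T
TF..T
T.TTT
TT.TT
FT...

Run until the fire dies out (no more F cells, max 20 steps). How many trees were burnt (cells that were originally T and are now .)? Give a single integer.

Answer: 7

Derivation:
Step 1: +4 fires, +2 burnt (F count now 4)
Step 2: +3 fires, +4 burnt (F count now 3)
Step 3: +0 fires, +3 burnt (F count now 0)
Fire out after step 3
Initially T: 14, now '.': 18
Total burnt (originally-T cells now '.'): 7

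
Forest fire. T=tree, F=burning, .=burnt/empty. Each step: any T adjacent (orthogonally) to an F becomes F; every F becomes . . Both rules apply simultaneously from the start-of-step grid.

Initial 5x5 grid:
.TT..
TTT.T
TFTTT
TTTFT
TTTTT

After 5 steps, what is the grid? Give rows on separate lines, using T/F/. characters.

Step 1: 8 trees catch fire, 2 burn out
  .TT..
  TFT.T
  F.FFT
  TFF.F
  TTTFT
Step 2: 8 trees catch fire, 8 burn out
  .FT..
  F.F.T
  ....F
  F....
  TFF.F
Step 3: 3 trees catch fire, 8 burn out
  ..F..
  ....F
  .....
  .....
  F....
Step 4: 0 trees catch fire, 3 burn out
  .....
  .....
  .....
  .....
  .....
Step 5: 0 trees catch fire, 0 burn out
  .....
  .....
  .....
  .....
  .....

.....
.....
.....
.....
.....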